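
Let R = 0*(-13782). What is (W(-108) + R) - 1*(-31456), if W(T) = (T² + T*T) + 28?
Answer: 54812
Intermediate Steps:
W(T) = 28 + 2*T² (W(T) = (T² + T²) + 28 = 2*T² + 28 = 28 + 2*T²)
R = 0
(W(-108) + R) - 1*(-31456) = ((28 + 2*(-108)²) + 0) - 1*(-31456) = ((28 + 2*11664) + 0) + 31456 = ((28 + 23328) + 0) + 31456 = (23356 + 0) + 31456 = 23356 + 31456 = 54812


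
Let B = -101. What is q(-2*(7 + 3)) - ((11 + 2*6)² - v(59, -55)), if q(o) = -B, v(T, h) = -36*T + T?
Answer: -2493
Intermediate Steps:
v(T, h) = -35*T
q(o) = 101 (q(o) = -1*(-101) = 101)
q(-2*(7 + 3)) - ((11 + 2*6)² - v(59, -55)) = 101 - ((11 + 2*6)² - (-35)*59) = 101 - ((11 + 12)² - 1*(-2065)) = 101 - (23² + 2065) = 101 - (529 + 2065) = 101 - 1*2594 = 101 - 2594 = -2493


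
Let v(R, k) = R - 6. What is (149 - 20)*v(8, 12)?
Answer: 258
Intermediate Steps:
v(R, k) = -6 + R
(149 - 20)*v(8, 12) = (149 - 20)*(-6 + 8) = 129*2 = 258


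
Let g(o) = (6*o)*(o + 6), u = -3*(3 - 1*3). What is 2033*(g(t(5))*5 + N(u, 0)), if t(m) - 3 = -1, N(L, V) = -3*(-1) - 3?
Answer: 975840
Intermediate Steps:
u = 0 (u = -3*(3 - 3) = -3*0 = 0)
N(L, V) = 0 (N(L, V) = 3 - 3 = 0)
t(m) = 2 (t(m) = 3 - 1 = 2)
g(o) = 6*o*(6 + o) (g(o) = (6*o)*(6 + o) = 6*o*(6 + o))
2033*(g(t(5))*5 + N(u, 0)) = 2033*((6*2*(6 + 2))*5 + 0) = 2033*((6*2*8)*5 + 0) = 2033*(96*5 + 0) = 2033*(480 + 0) = 2033*480 = 975840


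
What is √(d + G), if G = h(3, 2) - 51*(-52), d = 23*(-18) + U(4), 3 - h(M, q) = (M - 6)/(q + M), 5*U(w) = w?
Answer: 2*√14015/5 ≈ 47.354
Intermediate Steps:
U(w) = w/5
h(M, q) = 3 - (-6 + M)/(M + q) (h(M, q) = 3 - (M - 6)/(q + M) = 3 - (-6 + M)/(M + q))
d = -2066/5 (d = 23*(-18) + (⅕)*4 = -414 + ⅘ = -2066/5 ≈ -413.20)
G = 13278/5 (G = (6 + 2*3 + 3*2)/(3 + 2) - 51*(-52) = (6 + 6 + 6)/5 + 2652 = (⅕)*18 + 2652 = 18/5 + 2652 = 13278/5 ≈ 2655.6)
√(d + G) = √(-2066/5 + 13278/5) = √(11212/5) = 2*√14015/5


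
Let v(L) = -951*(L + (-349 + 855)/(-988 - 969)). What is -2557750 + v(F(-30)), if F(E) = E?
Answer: -4949202334/1957 ≈ -2.5290e+6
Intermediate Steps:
v(L) = 481206/1957 - 951*L (v(L) = -951*(L + 506/(-1957)) = -951*(L + 506*(-1/1957)) = -951*(L - 506/1957) = -951*(-506/1957 + L) = 481206/1957 - 951*L)
-2557750 + v(F(-30)) = -2557750 + (481206/1957 - 951*(-30)) = -2557750 + (481206/1957 + 28530) = -2557750 + 56314416/1957 = -4949202334/1957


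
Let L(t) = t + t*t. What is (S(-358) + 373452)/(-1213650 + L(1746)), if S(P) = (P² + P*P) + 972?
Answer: 157688/459153 ≈ 0.34343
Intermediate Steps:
S(P) = 972 + 2*P² (S(P) = (P² + P²) + 972 = 2*P² + 972 = 972 + 2*P²)
L(t) = t + t²
(S(-358) + 373452)/(-1213650 + L(1746)) = ((972 + 2*(-358)²) + 373452)/(-1213650 + 1746*(1 + 1746)) = ((972 + 2*128164) + 373452)/(-1213650 + 1746*1747) = ((972 + 256328) + 373452)/(-1213650 + 3050262) = (257300 + 373452)/1836612 = 630752*(1/1836612) = 157688/459153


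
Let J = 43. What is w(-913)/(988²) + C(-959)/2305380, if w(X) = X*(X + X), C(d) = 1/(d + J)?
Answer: 220033882928681/128834418432720 ≈ 1.7079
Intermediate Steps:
C(d) = 1/(43 + d) (C(d) = 1/(d + 43) = 1/(43 + d))
w(X) = 2*X² (w(X) = X*(2*X) = 2*X²)
w(-913)/(988²) + C(-959)/2305380 = (2*(-913)²)/(988²) + 1/((43 - 959)*2305380) = (2*833569)/976144 + (1/2305380)/(-916) = 1667138*(1/976144) - 1/916*1/2305380 = 833569/488072 - 1/2111728080 = 220033882928681/128834418432720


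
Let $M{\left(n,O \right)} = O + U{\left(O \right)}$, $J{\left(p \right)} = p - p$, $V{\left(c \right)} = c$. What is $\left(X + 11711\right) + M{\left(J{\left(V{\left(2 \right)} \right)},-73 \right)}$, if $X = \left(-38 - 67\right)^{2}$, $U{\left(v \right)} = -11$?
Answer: $22652$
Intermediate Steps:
$J{\left(p \right)} = 0$
$M{\left(n,O \right)} = -11 + O$ ($M{\left(n,O \right)} = O - 11 = -11 + O$)
$X = 11025$ ($X = \left(-105\right)^{2} = 11025$)
$\left(X + 11711\right) + M{\left(J{\left(V{\left(2 \right)} \right)},-73 \right)} = \left(11025 + 11711\right) - 84 = 22736 - 84 = 22652$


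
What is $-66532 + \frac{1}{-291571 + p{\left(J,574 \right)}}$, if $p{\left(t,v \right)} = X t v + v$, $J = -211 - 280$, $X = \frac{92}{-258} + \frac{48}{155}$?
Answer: $- \frac{369527026090631}{5554124723} \approx -66532.0$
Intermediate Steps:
$X = - \frac{938}{19995}$ ($X = 92 \left(- \frac{1}{258}\right) + 48 \cdot \frac{1}{155} = - \frac{46}{129} + \frac{48}{155} = - \frac{938}{19995} \approx -0.046912$)
$J = -491$
$p{\left(t,v \right)} = v - \frac{938 t v}{19995}$ ($p{\left(t,v \right)} = - \frac{938 t}{19995} v + v = - \frac{938 t v}{19995} + v = v - \frac{938 t v}{19995}$)
$-66532 + \frac{1}{-291571 + p{\left(J,574 \right)}} = -66532 + \frac{1}{-291571 + \frac{1}{19995} \cdot 574 \left(19995 - -460558\right)} = -66532 + \frac{1}{-291571 + \frac{1}{19995} \cdot 574 \left(19995 + 460558\right)} = -66532 + \frac{1}{-291571 + \frac{1}{19995} \cdot 574 \cdot 480553} = -66532 + \frac{1}{-291571 + \frac{275837422}{19995}} = -66532 + \frac{1}{- \frac{5554124723}{19995}} = -66532 - \frac{19995}{5554124723} = - \frac{369527026090631}{5554124723}$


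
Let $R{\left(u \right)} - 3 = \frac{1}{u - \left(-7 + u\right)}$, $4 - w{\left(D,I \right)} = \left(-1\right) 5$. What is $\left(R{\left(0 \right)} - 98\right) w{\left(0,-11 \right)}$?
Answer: $- \frac{5976}{7} \approx -853.71$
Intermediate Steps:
$w{\left(D,I \right)} = 9$ ($w{\left(D,I \right)} = 4 - \left(-1\right) 5 = 4 - -5 = 4 + 5 = 9$)
$R{\left(u \right)} = \frac{22}{7}$ ($R{\left(u \right)} = 3 + \frac{1}{u - \left(-7 + u\right)} = 3 + \frac{1}{7} = \frac{22}{7}$)
$\left(R{\left(0 \right)} - 98\right) w{\left(0,-11 \right)} = \left(\frac{22}{7} - 98\right) 9 = \left(- \frac{664}{7}\right) 9 = - \frac{5976}{7}$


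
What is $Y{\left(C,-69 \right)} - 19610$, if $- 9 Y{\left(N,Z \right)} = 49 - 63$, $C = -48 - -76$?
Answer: $- \frac{176476}{9} \approx -19608.0$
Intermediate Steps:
$C = 28$ ($C = -48 + 76 = 28$)
$Y{\left(N,Z \right)} = \frac{14}{9}$ ($Y{\left(N,Z \right)} = - \frac{49 - 63}{9} = \left(- \frac{1}{9}\right) \left(-14\right) = \frac{14}{9}$)
$Y{\left(C,-69 \right)} - 19610 = \frac{14}{9} - 19610 = - \frac{176476}{9}$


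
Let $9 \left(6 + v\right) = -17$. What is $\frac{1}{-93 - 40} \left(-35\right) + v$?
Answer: $- \frac{1304}{171} \approx -7.6257$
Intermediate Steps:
$v = - \frac{71}{9}$ ($v = -6 + \frac{1}{9} \left(-17\right) = -6 - \frac{17}{9} = - \frac{71}{9} \approx -7.8889$)
$\frac{1}{-93 - 40} \left(-35\right) + v = \frac{1}{-93 - 40} \left(-35\right) - \frac{71}{9} = \frac{1}{-133} \left(-35\right) - \frac{71}{9} = \left(- \frac{1}{133}\right) \left(-35\right) - \frac{71}{9} = \frac{5}{19} - \frac{71}{9} = - \frac{1304}{171}$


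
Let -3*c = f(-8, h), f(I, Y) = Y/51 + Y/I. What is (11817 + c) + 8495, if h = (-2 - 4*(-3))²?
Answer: 6216547/306 ≈ 20316.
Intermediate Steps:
h = 100 (h = (-2 + 12)² = 10² = 100)
f(I, Y) = Y/51 + Y/I (f(I, Y) = Y*(1/51) + Y/I = Y/51 + Y/I)
c = 1075/306 (c = -((1/51)*100 + 100/(-8))/3 = -(100/51 + 100*(-⅛))/3 = -(100/51 - 25/2)/3 = -⅓*(-1075/102) = 1075/306 ≈ 3.5131)
(11817 + c) + 8495 = (11817 + 1075/306) + 8495 = 3617077/306 + 8495 = 6216547/306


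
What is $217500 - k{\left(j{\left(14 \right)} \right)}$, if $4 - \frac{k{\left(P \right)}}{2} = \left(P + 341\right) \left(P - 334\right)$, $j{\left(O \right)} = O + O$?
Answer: $-8336$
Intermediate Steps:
$j{\left(O \right)} = 2 O$
$k{\left(P \right)} = 8 - 2 \left(-334 + P\right) \left(341 + P\right)$ ($k{\left(P \right)} = 8 - 2 \left(P + 341\right) \left(P - 334\right) = 8 - 2 \left(341 + P\right) \left(-334 + P\right) = 8 - 2 \left(-334 + P\right) \left(341 + P\right)$)
$217500 - k{\left(j{\left(14 \right)} \right)} = 217500 - \left(227796 - 14 \cdot 2 \cdot 14 - 2 \left(2 \cdot 14\right)^{2}\right) = 217500 - \left(227796 - 392 - 2 \cdot 28^{2}\right) = 217500 - \left(227796 - 392 - 1568\right) = 217500 - 225836 = -8336$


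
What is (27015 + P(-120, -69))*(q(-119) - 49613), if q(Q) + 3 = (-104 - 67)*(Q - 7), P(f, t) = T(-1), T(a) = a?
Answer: -758282980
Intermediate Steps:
P(f, t) = -1
q(Q) = 1194 - 171*Q (q(Q) = -3 + (-104 - 67)*(Q - 7) = -3 - 171*(-7 + Q) = -3 + (1197 - 171*Q) = 1194 - 171*Q)
(27015 + P(-120, -69))*(q(-119) - 49613) = (27015 - 1)*((1194 - 171*(-119)) - 49613) = 27014*((1194 + 20349) - 49613) = 27014*(21543 - 49613) = 27014*(-28070) = -758282980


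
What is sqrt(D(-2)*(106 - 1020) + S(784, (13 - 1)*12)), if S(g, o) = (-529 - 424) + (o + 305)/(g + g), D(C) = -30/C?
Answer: I*sqrt(45982270)/56 ≈ 121.09*I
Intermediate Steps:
S(g, o) = -953 + (305 + o)/(2*g) (S(g, o) = -953 + (305 + o)/((2*g)) = -953 + (305 + o)*(1/(2*g)) = -953 + (305 + o)/(2*g))
sqrt(D(-2)*(106 - 1020) + S(784, (13 - 1)*12)) = sqrt((-30/(-2))*(106 - 1020) + (1/2)*(305 + (13 - 1)*12 - 1906*784)/784) = sqrt(-30*(-1/2)*(-914) + (1/2)*(1/784)*(305 + 12*12 - 1494304)) = sqrt(15*(-914) + (1/2)*(1/784)*(305 + 144 - 1494304)) = sqrt(-13710 + (1/2)*(1/784)*(-1493855)) = sqrt(-13710 - 1493855/1568) = sqrt(-22991135/1568) = I*sqrt(45982270)/56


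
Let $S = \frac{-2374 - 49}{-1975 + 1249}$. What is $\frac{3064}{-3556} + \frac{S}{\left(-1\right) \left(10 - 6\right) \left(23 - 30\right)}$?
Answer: $- \frac{1916743}{2581656} \approx -0.74245$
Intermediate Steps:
$S = \frac{2423}{726}$ ($S = - \frac{2423}{-726} = \left(-2423\right) \left(- \frac{1}{726}\right) = \frac{2423}{726} \approx 3.3375$)
$\frac{3064}{-3556} + \frac{S}{\left(-1\right) \left(10 - 6\right) \left(23 - 30\right)} = \frac{3064}{-3556} + \frac{2423}{726 \left(- \left(10 - 6\right) \left(23 - 30\right)\right)} = 3064 \left(- \frac{1}{3556}\right) + \frac{2423}{726 \left(- \left(10 - 6\right) \left(-7\right)\right)} = - \frac{766}{889} + \frac{2423}{726 \left(- 4 \left(-7\right)\right)} = - \frac{766}{889} + \frac{2423}{726 \left(\left(-1\right) \left(-28\right)\right)} = - \frac{766}{889} + \frac{2423}{726 \cdot 28} = - \frac{766}{889} + \frac{2423}{726} \cdot \frac{1}{28} = - \frac{766}{889} + \frac{2423}{20328} = - \frac{1916743}{2581656}$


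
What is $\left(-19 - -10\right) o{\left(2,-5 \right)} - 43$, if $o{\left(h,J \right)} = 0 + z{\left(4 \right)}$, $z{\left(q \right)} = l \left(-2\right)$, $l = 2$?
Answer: $-7$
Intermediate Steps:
$z{\left(q \right)} = -4$ ($z{\left(q \right)} = 2 \left(-2\right) = -4$)
$o{\left(h,J \right)} = -4$ ($o{\left(h,J \right)} = 0 - 4 = -4$)
$\left(-19 - -10\right) o{\left(2,-5 \right)} - 43 = \left(-19 - -10\right) \left(-4\right) - 43 = \left(-19 + 10\right) \left(-4\right) - 43 = \left(-9\right) \left(-4\right) - 43 = 36 - 43 = -7$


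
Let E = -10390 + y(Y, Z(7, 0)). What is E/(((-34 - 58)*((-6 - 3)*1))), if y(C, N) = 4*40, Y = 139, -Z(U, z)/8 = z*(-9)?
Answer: -1705/138 ≈ -12.355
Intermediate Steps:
Z(U, z) = 72*z (Z(U, z) = -8*z*(-9) = -(-72)*z = 72*z)
y(C, N) = 160
E = -10230 (E = -10390 + 160 = -10230)
E/(((-34 - 58)*((-6 - 3)*1))) = -10230*1/((-34 - 58)*(-6 - 3)) = -10230/((-(-828))) = -10230/((-92*(-9))) = -10230/828 = -10230*1/828 = -1705/138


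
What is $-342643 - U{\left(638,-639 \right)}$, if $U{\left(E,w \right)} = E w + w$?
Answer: $65678$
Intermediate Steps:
$U{\left(E,w \right)} = w + E w$
$-342643 - U{\left(638,-639 \right)} = -342643 - - 639 \left(1 + 638\right) = -342643 - \left(-639\right) 639 = -342643 - -408321 = -342643 + 408321 = 65678$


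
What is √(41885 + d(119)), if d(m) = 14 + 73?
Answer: 2*√10493 ≈ 204.87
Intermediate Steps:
d(m) = 87
√(41885 + d(119)) = √(41885 + 87) = √41972 = 2*√10493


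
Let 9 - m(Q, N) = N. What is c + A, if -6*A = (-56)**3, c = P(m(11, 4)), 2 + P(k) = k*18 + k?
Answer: 88087/3 ≈ 29362.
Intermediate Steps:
m(Q, N) = 9 - N
P(k) = -2 + 19*k (P(k) = -2 + (k*18 + k) = -2 + (18*k + k) = -2 + 19*k)
c = 93 (c = -2 + 19*(9 - 1*4) = -2 + 19*(9 - 4) = -2 + 19*5 = -2 + 95 = 93)
A = 87808/3 (A = -1/6*(-56)**3 = -1/6*(-175616) = 87808/3 ≈ 29269.)
c + A = 93 + 87808/3 = 88087/3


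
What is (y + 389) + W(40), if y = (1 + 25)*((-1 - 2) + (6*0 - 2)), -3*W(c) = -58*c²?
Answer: 93577/3 ≈ 31192.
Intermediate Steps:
W(c) = 58*c²/3 (W(c) = -(-58)*c²/3 = 58*c²/3)
y = -130 (y = 26*(-3 + (0 - 2)) = 26*(-3 - 2) = 26*(-5) = -130)
(y + 389) + W(40) = (-130 + 389) + (58/3)*40² = 259 + (58/3)*1600 = 259 + 92800/3 = 93577/3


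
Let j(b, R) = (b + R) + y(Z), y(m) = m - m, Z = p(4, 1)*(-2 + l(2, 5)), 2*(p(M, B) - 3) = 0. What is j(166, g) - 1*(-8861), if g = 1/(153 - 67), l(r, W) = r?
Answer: 776323/86 ≈ 9027.0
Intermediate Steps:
g = 1/86 ≈ 0.011628
p(M, B) = 3 (p(M, B) = 3 + (1/2)*0 = 3 + 0 = 3)
Z = 0 (Z = 3*(-2 + 2) = 3*0 = 0)
y(m) = 0
j(b, R) = R + b (j(b, R) = (b + R) + 0 = (R + b) + 0 = R + b)
j(166, g) - 1*(-8861) = (1/86 + 166) - 1*(-8861) = 14277/86 + 8861 = 776323/86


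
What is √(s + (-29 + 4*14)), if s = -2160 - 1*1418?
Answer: I*√3551 ≈ 59.59*I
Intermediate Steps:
s = -3578 (s = -2160 - 1418 = -3578)
√(s + (-29 + 4*14)) = √(-3578 + (-29 + 4*14)) = √(-3578 + (-29 + 56)) = √(-3578 + 27) = √(-3551) = I*√3551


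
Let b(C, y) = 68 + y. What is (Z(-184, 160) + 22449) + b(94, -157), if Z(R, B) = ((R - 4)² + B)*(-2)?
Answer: -48648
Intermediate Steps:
Z(R, B) = -2*B - 2*(-4 + R)² (Z(R, B) = ((-4 + R)² + B)*(-2) = (B + (-4 + R)²)*(-2) = -2*B - 2*(-4 + R)²)
(Z(-184, 160) + 22449) + b(94, -157) = ((-2*160 - 2*(-4 - 184)²) + 22449) + (68 - 157) = ((-320 - 2*(-188)²) + 22449) - 89 = ((-320 - 2*35344) + 22449) - 89 = ((-320 - 70688) + 22449) - 89 = (-71008 + 22449) - 89 = -48559 - 89 = -48648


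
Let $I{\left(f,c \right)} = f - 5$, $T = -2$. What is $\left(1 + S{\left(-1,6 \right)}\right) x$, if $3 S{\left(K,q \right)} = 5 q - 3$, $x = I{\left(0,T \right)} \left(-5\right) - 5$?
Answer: $200$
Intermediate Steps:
$I{\left(f,c \right)} = -5 + f$
$x = 20$ ($x = \left(-5 + 0\right) \left(-5\right) - 5 = \left(-5\right) \left(-5\right) - 5 = 25 - 5 = 20$)
$S{\left(K,q \right)} = -1 + \frac{5 q}{3}$ ($S{\left(K,q \right)} = \frac{5 q - 3}{3} = \frac{-3 + 5 q}{3} = -1 + \frac{5 q}{3}$)
$\left(1 + S{\left(-1,6 \right)}\right) x = \left(1 + \left(-1 + \frac{5}{3} \cdot 6\right)\right) 20 = \left(1 + \left(-1 + 10\right)\right) 20 = \left(1 + 9\right) 20 = 10 \cdot 20 = 200$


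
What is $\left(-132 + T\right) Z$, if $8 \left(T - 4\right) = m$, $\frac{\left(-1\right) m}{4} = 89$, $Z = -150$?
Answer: $25875$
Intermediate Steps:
$m = -356$ ($m = \left(-4\right) 89 = -356$)
$T = - \frac{81}{2}$ ($T = 4 + \frac{1}{8} \left(-356\right) = 4 - \frac{89}{2} = - \frac{81}{2} \approx -40.5$)
$\left(-132 + T\right) Z = \left(-132 - \frac{81}{2}\right) \left(-150\right) = \left(- \frac{345}{2}\right) \left(-150\right) = 25875$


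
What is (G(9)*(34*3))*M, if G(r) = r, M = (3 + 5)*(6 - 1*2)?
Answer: 29376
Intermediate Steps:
M = 32 (M = 8*(6 - 2) = 8*4 = 32)
(G(9)*(34*3))*M = (9*(34*3))*32 = (9*102)*32 = 918*32 = 29376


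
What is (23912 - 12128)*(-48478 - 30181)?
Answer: -926917656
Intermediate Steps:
(23912 - 12128)*(-48478 - 30181) = 11784*(-78659) = -926917656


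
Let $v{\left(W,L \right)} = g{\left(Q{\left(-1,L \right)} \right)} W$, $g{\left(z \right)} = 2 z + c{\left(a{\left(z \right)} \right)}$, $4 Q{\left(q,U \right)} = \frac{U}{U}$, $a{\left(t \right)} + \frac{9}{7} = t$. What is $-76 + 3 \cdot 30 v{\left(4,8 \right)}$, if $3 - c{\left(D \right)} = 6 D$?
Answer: $\frac{23948}{7} \approx 3421.1$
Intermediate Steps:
$a{\left(t \right)} = - \frac{9}{7} + t$
$c{\left(D \right)} = 3 - 6 D$
$Q{\left(q,U \right)} = \frac{1}{4}$ ($Q{\left(q,U \right)} = \frac{U \frac{1}{U}}{4} = \frac{1}{4} \cdot 1 = \frac{1}{4}$)
$g{\left(z \right)} = \frac{75}{7} - 4 z$ ($g{\left(z \right)} = 2 z - \left(-3 + 6 \left(- \frac{9}{7} + z\right)\right) = 2 z + \left(3 - \left(- \frac{54}{7} + 6 z\right)\right) = 2 z - \left(- \frac{75}{7} + 6 z\right) = \frac{75}{7} - 4 z$)
$v{\left(W,L \right)} = \frac{68 W}{7}$ ($v{\left(W,L \right)} = \left(\frac{75}{7} - 1\right) W = \frac{68 W}{7}$)
$-76 + 3 \cdot 30 v{\left(4,8 \right)} = -76 + 3 \cdot 30 \cdot \frac{68}{7} \cdot 4 = -76 + 90 \cdot \frac{272}{7} = -76 + \frac{24480}{7} = \frac{23948}{7}$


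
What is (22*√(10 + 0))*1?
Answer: 22*√10 ≈ 69.570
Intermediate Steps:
(22*√(10 + 0))*1 = (22*√10)*1 = 22*√10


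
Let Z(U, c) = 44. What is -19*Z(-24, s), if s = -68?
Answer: -836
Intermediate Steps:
-19*Z(-24, s) = -19*44 = -836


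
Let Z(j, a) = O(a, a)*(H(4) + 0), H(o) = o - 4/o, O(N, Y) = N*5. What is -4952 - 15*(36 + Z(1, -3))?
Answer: -4817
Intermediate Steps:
O(N, Y) = 5*N
Z(j, a) = 15*a (Z(j, a) = (5*a)*((4 - 4/4) + 0) = (5*a)*((4 - 4*1/4) + 0) = (5*a)*((4 - 1) + 0) = (5*a)*(3 + 0) = (5*a)*3 = 15*a)
-4952 - 15*(36 + Z(1, -3)) = -4952 - 15*(36 + 15*(-3)) = -4952 - 15*(36 - 45) = -4952 - 15*(-9) = -4952 + 135 = -4817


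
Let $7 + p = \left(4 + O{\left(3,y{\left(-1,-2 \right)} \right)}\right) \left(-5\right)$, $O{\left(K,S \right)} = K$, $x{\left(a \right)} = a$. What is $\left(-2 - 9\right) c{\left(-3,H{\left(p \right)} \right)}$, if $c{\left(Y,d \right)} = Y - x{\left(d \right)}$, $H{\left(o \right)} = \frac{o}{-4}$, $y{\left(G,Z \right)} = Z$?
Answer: $\frac{297}{2} \approx 148.5$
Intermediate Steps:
$p = -42$ ($p = -7 + \left(4 + 3\right) \left(-5\right) = -7 + 7 \left(-5\right) = -7 - 35 = -42$)
$H{\left(o \right)} = - \frac{o}{4}$ ($H{\left(o \right)} = o \left(- \frac{1}{4}\right) = - \frac{o}{4}$)
$c{\left(Y,d \right)} = Y - d$
$\left(-2 - 9\right) c{\left(-3,H{\left(p \right)} \right)} = \left(-2 - 9\right) \left(-3 - \left(- \frac{1}{4}\right) \left(-42\right)\right) = - 11 \left(-3 - \frac{21}{2}\right) = \left(-11\right) \left(- \frac{27}{2}\right) = \frac{297}{2}$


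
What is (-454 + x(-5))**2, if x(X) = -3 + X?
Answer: 213444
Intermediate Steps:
(-454 + x(-5))**2 = (-454 + (-3 - 5))**2 = (-454 - 8)**2 = (-462)**2 = 213444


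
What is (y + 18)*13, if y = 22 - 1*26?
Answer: 182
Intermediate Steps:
y = -4 (y = 22 - 26 = -4)
(y + 18)*13 = (-4 + 18)*13 = 14*13 = 182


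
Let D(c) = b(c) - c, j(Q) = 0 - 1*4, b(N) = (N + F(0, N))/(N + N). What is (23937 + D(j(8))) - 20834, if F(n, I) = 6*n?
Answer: 6215/2 ≈ 3107.5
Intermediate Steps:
b(N) = ½ (b(N) = (N + 6*0)/(N + N) = (N + 0)/((2*N)) = N*(1/(2*N)) = ½)
j(Q) = -4 (j(Q) = 0 - 4 = -4)
D(c) = ½ - c
(23937 + D(j(8))) - 20834 = (23937 + (½ - 1*(-4))) - 20834 = (23937 + (½ + 4)) - 20834 = (23937 + 9/2) - 20834 = 47883/2 - 20834 = 6215/2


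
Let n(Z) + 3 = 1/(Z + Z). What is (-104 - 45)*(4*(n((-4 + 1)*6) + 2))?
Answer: 5513/9 ≈ 612.56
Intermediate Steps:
n(Z) = -3 + 1/(2*Z) (n(Z) = -3 + 1/(Z + Z) = -3 + 1/(2*Z))
(-104 - 45)*(4*(n((-4 + 1)*6) + 2)) = (-104 - 45)*(4*((-3 + 1/(2*(((-4 + 1)*6)))) + 2)) = -596*((-3 + 1/(2*((-3*6)))) + 2) = -596*((-3 + (½)/(-18)) + 2) = -596*((-3 + (½)*(-1/18)) + 2) = -596*((-3 - 1/36) + 2) = -596*(-109/36 + 2) = -596*(-37)/36 = -149*(-37/9) = 5513/9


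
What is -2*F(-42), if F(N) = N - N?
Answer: 0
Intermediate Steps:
F(N) = 0
-2*F(-42) = -2*0 = 0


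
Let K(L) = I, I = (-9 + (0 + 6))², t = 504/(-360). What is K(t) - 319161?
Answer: -319152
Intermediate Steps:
t = -7/5 (t = 504*(-1/360) = -7/5 ≈ -1.4000)
I = 9 (I = (-9 + 6)² = (-3)² = 9)
K(L) = 9
K(t) - 319161 = 9 - 319161 = -319152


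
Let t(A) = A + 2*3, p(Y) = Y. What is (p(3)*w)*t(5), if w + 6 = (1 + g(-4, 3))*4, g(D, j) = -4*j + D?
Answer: -2178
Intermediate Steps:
g(D, j) = D - 4*j
w = -66 (w = -6 + (1 + (-4 - 4*3))*4 = -6 + (1 + (-4 - 12))*4 = -6 + (1 - 16)*4 = -6 - 15*4 = -6 - 60 = -66)
t(A) = 6 + A (t(A) = A + 6 = 6 + A)
(p(3)*w)*t(5) = (3*(-66))*(6 + 5) = -198*11 = -2178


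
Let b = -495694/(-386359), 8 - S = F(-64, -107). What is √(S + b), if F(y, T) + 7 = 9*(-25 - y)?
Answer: I*√49964305193870/386359 ≈ 18.295*I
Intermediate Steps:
F(y, T) = -232 - 9*y (F(y, T) = -7 + 9*(-25 - y) = -7 + (-225 - 9*y) = -232 - 9*y)
S = -336 (S = 8 - (-232 - 9*(-64)) = 8 - (-232 + 576) = 8 - 1*344 = 8 - 344 = -336)
b = 495694/386359 (b = -495694*(-1/386359) = 495694/386359 ≈ 1.2830)
√(S + b) = √(-336 + 495694/386359) = √(-129320930/386359) = I*√49964305193870/386359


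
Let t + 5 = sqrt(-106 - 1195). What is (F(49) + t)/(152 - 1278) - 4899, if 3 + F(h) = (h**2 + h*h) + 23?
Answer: -5521091/1126 - I*sqrt(1301)/1126 ≈ -4903.3 - 0.032033*I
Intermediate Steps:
F(h) = 20 + 2*h**2 (F(h) = -3 + ((h**2 + h*h) + 23) = -3 + ((h**2 + h**2) + 23) = -3 + (2*h**2 + 23) = -3 + (23 + 2*h**2) = 20 + 2*h**2)
t = -5 + I*sqrt(1301) (t = -5 + sqrt(-106 - 1195) = -5 + sqrt(-1301) = -5 + I*sqrt(1301) ≈ -5.0 + 36.069*I)
(F(49) + t)/(152 - 1278) - 4899 = ((20 + 2*49**2) + (-5 + I*sqrt(1301)))/(152 - 1278) - 4899 = ((20 + 2*2401) + (-5 + I*sqrt(1301)))/(-1126) - 4899 = ((20 + 4802) + (-5 + I*sqrt(1301)))*(-1/1126) - 4899 = (4822 + (-5 + I*sqrt(1301)))*(-1/1126) - 4899 = (4817 + I*sqrt(1301))*(-1/1126) - 4899 = (-4817/1126 - I*sqrt(1301)/1126) - 4899 = -5521091/1126 - I*sqrt(1301)/1126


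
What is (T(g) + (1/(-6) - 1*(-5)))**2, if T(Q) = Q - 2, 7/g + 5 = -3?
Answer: 2209/576 ≈ 3.8351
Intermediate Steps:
g = -7/8 (g = 7/(-5 - 3) = 7/(-8) = 7*(-1/8) = -7/8 ≈ -0.87500)
T(Q) = -2 + Q
(T(g) + (1/(-6) - 1*(-5)))**2 = ((-2 - 7/8) + (1/(-6) - 1*(-5)))**2 = (-23/8 + (-1/6 + 5))**2 = (-23/8 + 29/6)**2 = (47/24)**2 = 2209/576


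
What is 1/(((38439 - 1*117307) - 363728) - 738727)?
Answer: -1/1181323 ≈ -8.4651e-7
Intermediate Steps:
1/(((38439 - 1*117307) - 363728) - 738727) = 1/(((38439 - 117307) - 363728) - 738727) = 1/((-78868 - 363728) - 738727) = 1/(-442596 - 738727) = 1/(-1181323) = -1/1181323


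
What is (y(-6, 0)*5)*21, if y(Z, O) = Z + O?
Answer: -630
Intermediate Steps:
y(Z, O) = O + Z
(y(-6, 0)*5)*21 = ((0 - 6)*5)*21 = -6*5*21 = -30*21 = -630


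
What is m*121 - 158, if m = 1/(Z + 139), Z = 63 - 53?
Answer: -23421/149 ≈ -157.19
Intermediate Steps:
Z = 10
m = 1/149 (m = 1/(10 + 139) = 1/149 ≈ 0.0067114)
m*121 - 158 = (1/149)*121 - 158 = 121/149 - 158 = -23421/149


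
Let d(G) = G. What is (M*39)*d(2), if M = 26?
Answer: 2028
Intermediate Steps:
(M*39)*d(2) = (26*39)*2 = 1014*2 = 2028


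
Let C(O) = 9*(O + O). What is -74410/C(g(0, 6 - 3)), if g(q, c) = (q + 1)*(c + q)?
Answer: -37205/27 ≈ -1378.0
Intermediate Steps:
g(q, c) = (1 + q)*(c + q)
C(O) = 18*O (C(O) = 9*(2*O) = 18*O)
-74410/C(g(0, 6 - 3)) = -74410*1/(18*((6 - 3) + 0 + 0² + (6 - 3)*0)) = -74410*1/(18*(3 + 0 + 0 + 3*0)) = -74410*1/(18*(3 + 0 + 0 + 0)) = -74410/(18*3) = -74410/54 = -74410*1/54 = -37205/27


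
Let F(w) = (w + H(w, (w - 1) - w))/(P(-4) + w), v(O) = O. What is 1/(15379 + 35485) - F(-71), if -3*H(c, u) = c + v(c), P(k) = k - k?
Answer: -50861/152592 ≈ -0.33331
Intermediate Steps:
P(k) = 0
H(c, u) = -2*c/3 (H(c, u) = -(c + c)/3 = -2*c/3)
F(w) = ⅓ (F(w) = (w - 2*w/3)/(0 + w) = (w/3)/w = ⅓)
1/(15379 + 35485) - F(-71) = 1/(15379 + 35485) - 1*⅓ = 1/50864 - ⅓ = -50861/152592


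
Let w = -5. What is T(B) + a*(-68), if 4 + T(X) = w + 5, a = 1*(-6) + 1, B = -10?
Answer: 336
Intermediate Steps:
a = -5 (a = -6 + 1 = -5)
T(X) = -4 (T(X) = -4 + (-5 + 5) = -4 + 0 = -4)
T(B) + a*(-68) = -4 - 5*(-68) = -4 + 340 = 336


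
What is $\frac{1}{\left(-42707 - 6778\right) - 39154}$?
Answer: $- \frac{1}{88639} \approx -1.1282 \cdot 10^{-5}$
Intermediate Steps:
$\frac{1}{\left(-42707 - 6778\right) - 39154} = \frac{1}{-49485 - 39154} = \frac{1}{-88639} = - \frac{1}{88639}$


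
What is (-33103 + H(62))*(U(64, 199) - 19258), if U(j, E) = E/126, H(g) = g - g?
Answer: 11474015261/18 ≈ 6.3745e+8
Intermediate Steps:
H(g) = 0
U(j, E) = E/126 (U(j, E) = E*(1/126) = E/126)
(-33103 + H(62))*(U(64, 199) - 19258) = (-33103 + 0)*((1/126)*199 - 19258) = -33103*(199/126 - 19258) = -33103*(-2426309/126) = 11474015261/18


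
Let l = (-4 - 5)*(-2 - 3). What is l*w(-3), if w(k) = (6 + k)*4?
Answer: 540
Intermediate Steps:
w(k) = 24 + 4*k
l = 45 (l = -9*(-5) = 45)
l*w(-3) = 45*(24 + 4*(-3)) = 45*(24 - 12) = 45*12 = 540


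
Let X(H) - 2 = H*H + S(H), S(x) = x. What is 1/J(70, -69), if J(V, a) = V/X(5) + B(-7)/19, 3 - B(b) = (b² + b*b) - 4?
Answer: -304/791 ≈ -0.38432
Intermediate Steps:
X(H) = 2 + H + H² (X(H) = 2 + (H*H + H) = 2 + (H² + H) = 2 + (H + H²) = 2 + H + H²)
B(b) = 7 - 2*b² (B(b) = 3 - ((b² + b*b) - 4) = 3 - ((b² + b²) - 4) = 3 - (2*b² - 4) = 3 - (-4 + 2*b²) = 3 + (4 - 2*b²) = 7 - 2*b²)
J(V, a) = -91/19 + V/32 (J(V, a) = V/(2 + 5 + 5²) + (7 - 2*(-7)²)/19 = V/(2 + 5 + 25) + (7 - 2*49)*(1/19) = V/32 + (7 - 98)*(1/19) = V*(1/32) - 91*1/19 = V/32 - 91/19 = -91/19 + V/32)
1/J(70, -69) = 1/(-91/19 + (1/32)*70) = 1/(-91/19 + 35/16) = 1/(-791/304) = -304/791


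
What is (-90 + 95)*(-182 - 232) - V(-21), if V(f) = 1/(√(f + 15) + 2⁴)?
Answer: (-2070*√6 + 33121*I)/(√6 - 16*I) ≈ -2070.1 + 0.0093491*I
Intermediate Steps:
V(f) = 1/(16 + √(15 + f)) (V(f) = 1/(√(15 + f) + 16) = 1/(16 + √(15 + f)))
(-90 + 95)*(-182 - 232) - V(-21) = (-90 + 95)*(-182 - 232) - 1/(16 + √(15 - 21)) = 5*(-414) - 1/(16 + √(-6)) = -2070 - 1/(16 + I*√6)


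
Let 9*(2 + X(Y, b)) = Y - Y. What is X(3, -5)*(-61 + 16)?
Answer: 90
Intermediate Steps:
X(Y, b) = -2 (X(Y, b) = -2 + (Y - Y)/9 = -2 + (⅑)*0 = -2 + 0 = -2)
X(3, -5)*(-61 + 16) = -2*(-61 + 16) = -2*(-45) = 90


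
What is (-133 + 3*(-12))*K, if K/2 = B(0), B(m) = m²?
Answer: 0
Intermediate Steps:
K = 0 (K = 2*0² = 2*0 = 0)
(-133 + 3*(-12))*K = (-133 + 3*(-12))*0 = (-133 - 36)*0 = -169*0 = 0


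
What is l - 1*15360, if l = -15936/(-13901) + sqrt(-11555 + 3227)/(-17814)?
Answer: -213503424/13901 - I*sqrt(2082)/8907 ≈ -15359.0 - 0.0051228*I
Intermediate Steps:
l = 15936/13901 - I*sqrt(2082)/8907 (l = -15936*(-1/13901) + sqrt(-8328)*(-1/17814) = 15936/13901 + (2*I*sqrt(2082))*(-1/17814) = 15936/13901 - I*sqrt(2082)/8907 ≈ 1.1464 - 0.0051228*I)
l - 1*15360 = (15936/13901 - I*sqrt(2082)/8907) - 1*15360 = (15936/13901 - I*sqrt(2082)/8907) - 15360 = -213503424/13901 - I*sqrt(2082)/8907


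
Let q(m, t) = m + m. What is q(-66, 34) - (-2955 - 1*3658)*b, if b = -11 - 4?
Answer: -99327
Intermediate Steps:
b = -15
q(m, t) = 2*m
q(-66, 34) - (-2955 - 1*3658)*b = 2*(-66) - (-2955 - 1*3658)*(-15) = -132 - (-2955 - 3658)*(-15) = -132 - (-6613)*(-15) = -132 - 1*99195 = -132 - 99195 = -99327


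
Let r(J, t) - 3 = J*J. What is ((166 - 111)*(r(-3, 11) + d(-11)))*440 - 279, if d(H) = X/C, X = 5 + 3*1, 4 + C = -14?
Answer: 2514289/9 ≈ 2.7937e+5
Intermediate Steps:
C = -18 (C = -4 - 14 = -18)
X = 8 (X = 5 + 3 = 8)
r(J, t) = 3 + J**2 (r(J, t) = 3 + J*J = 3 + J**2)
d(H) = -4/9 (d(H) = 8/(-18) = 8*(-1/18) = -4/9)
((166 - 111)*(r(-3, 11) + d(-11)))*440 - 279 = ((166 - 111)*((3 + (-3)**2) - 4/9))*440 - 279 = (55*((3 + 9) - 4/9))*440 - 279 = (55*(12 - 4/9))*440 - 279 = (55*(104/9))*440 - 279 = (5720/9)*440 - 279 = 2516800/9 - 279 = 2514289/9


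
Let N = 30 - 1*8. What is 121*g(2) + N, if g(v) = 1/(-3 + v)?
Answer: -99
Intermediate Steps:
N = 22 (N = 30 - 8 = 22)
121*g(2) + N = 121/(-3 + 2) + 22 = 121/(-1) + 22 = 121*(-1) + 22 = -121 + 22 = -99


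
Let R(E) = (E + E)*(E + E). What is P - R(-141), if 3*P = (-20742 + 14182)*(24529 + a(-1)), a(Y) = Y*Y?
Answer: -161155372/3 ≈ -5.3718e+7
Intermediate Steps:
a(Y) = Y²
R(E) = 4*E² (R(E) = (2*E)*(2*E) = 4*E²)
P = -160916800/3 (P = ((-20742 + 14182)*(24529 + (-1)²))/3 = (-6560*(24529 + 1))/3 = (-6560*24530)/3 = (⅓)*(-160916800) = -160916800/3 ≈ -5.3639e+7)
P - R(-141) = -160916800/3 - 4*(-141)² = -160916800/3 - 4*19881 = -160916800/3 - 1*79524 = -160916800/3 - 79524 = -161155372/3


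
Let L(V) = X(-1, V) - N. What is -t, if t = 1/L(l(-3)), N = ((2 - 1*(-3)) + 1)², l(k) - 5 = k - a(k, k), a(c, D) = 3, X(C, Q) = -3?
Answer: 1/39 ≈ 0.025641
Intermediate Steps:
l(k) = 2 + k (l(k) = 5 + (k - 1*3) = 5 + (k - 3) = 5 + (-3 + k) = 2 + k)
N = 36 (N = ((2 + 3) + 1)² = (5 + 1)² = 6² = 36)
L(V) = -39 (L(V) = -3 - 1*36 = -3 - 36 = -39)
t = -1/39 (t = 1/(-39) = -1/39 ≈ -0.025641)
-t = -1*(-1/39) = 1/39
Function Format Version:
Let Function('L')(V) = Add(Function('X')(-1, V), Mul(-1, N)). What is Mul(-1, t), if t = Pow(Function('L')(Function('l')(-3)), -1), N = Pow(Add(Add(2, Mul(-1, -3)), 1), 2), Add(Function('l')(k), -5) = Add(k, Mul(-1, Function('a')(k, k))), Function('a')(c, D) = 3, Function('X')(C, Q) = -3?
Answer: Rational(1, 39) ≈ 0.025641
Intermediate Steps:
Function('l')(k) = Add(2, k) (Function('l')(k) = Add(5, Add(k, Mul(-1, 3))) = Add(5, Add(k, -3)) = Add(5, Add(-3, k)) = Add(2, k))
N = 36 (N = Pow(Add(Add(2, 3), 1), 2) = Pow(Add(5, 1), 2) = Pow(6, 2) = 36)
Function('L')(V) = -39 (Function('L')(V) = Add(-3, Mul(-1, 36)) = Add(-3, -36) = -39)
t = Rational(-1, 39) (t = Pow(-39, -1) = Rational(-1, 39) ≈ -0.025641)
Mul(-1, t) = Mul(-1, Rational(-1, 39)) = Rational(1, 39)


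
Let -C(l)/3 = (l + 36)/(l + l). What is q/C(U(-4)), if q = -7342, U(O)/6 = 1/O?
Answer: -14684/69 ≈ -212.81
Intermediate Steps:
U(O) = 6/O (U(O) = 6*(1/O) = 6/O)
C(l) = -3*(36 + l)/(2*l) (C(l) = -3*(l + 36)/(l + l) = -3*(36 + l)/(2*l))
q/C(U(-4)) = -7342/(-3/2 - 54/(6/(-4))) = -7342/(-3/2 - 54/(6*(-¼))) = -7342/(-3/2 - 54/(-3/2)) = -7342/(-3/2 - 54*(-⅔)) = -7342/(-3/2 + 36) = -7342/69/2 = -7342*2/69 = -14684/69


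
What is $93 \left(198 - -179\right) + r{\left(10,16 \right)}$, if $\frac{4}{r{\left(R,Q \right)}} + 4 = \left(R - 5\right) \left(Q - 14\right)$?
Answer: $\frac{105185}{3} \approx 35062.0$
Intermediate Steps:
$r{\left(R,Q \right)} = \frac{4}{-4 + \left(-14 + Q\right) \left(-5 + R\right)}$ ($r{\left(R,Q \right)} = \frac{4}{-4 + \left(R - 5\right) \left(Q - 14\right)} = \frac{4}{-4 + \left(-5 + R\right) \left(-14 + Q\right)} = \frac{4}{-4 + \left(-14 + Q\right) \left(-5 + R\right)}$)
$93 \left(198 - -179\right) + r{\left(10,16 \right)} = 93 \left(198 - -179\right) + \frac{4}{66 - 140 - 80 + 16 \cdot 10} = 93 \left(198 + 179\right) + \frac{4}{66 - 140 - 80 + 160} = 93 \cdot 377 + \frac{4}{6} = 35061 + 4 \cdot \frac{1}{6} = 35061 + \frac{2}{3} = \frac{105185}{3}$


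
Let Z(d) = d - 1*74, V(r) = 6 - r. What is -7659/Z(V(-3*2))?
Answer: 7659/62 ≈ 123.53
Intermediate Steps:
Z(d) = -74 + d (Z(d) = d - 74 = -74 + d)
-7659/Z(V(-3*2)) = -7659/(-74 + (6 - (-3)*2)) = -7659/(-74 + (6 - 1*(-6))) = -7659/(-74 + (6 + 6)) = -7659/(-74 + 12) = -7659/(-62) = -7659*(-1/62) = 7659/62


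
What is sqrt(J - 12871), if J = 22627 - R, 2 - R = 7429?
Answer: sqrt(17183) ≈ 131.08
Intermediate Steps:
R = -7427 (R = 2 - 1*7429 = 2 - 7429 = -7427)
J = 30054 (J = 22627 - 1*(-7427) = 22627 + 7427 = 30054)
sqrt(J - 12871) = sqrt(30054 - 12871) = sqrt(17183)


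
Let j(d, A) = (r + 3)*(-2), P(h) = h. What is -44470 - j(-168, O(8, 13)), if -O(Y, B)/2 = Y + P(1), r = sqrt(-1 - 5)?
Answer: -44464 + 2*I*sqrt(6) ≈ -44464.0 + 4.899*I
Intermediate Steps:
r = I*sqrt(6) (r = sqrt(-6) = I*sqrt(6) ≈ 2.4495*I)
O(Y, B) = -2 - 2*Y (O(Y, B) = -2*(Y + 1) = -2*(1 + Y) = -2 - 2*Y)
j(d, A) = -6 - 2*I*sqrt(6) (j(d, A) = (I*sqrt(6) + 3)*(-2) = (3 + I*sqrt(6))*(-2) = -6 - 2*I*sqrt(6))
-44470 - j(-168, O(8, 13)) = -44470 - (-6 - 2*I*sqrt(6)) = -44470 + (6 + 2*I*sqrt(6)) = -44464 + 2*I*sqrt(6)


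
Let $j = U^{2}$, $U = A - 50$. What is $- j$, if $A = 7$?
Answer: $-1849$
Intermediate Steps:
$U = -43$ ($U = 7 - 50 = -43$)
$j = 1849$ ($j = \left(-43\right)^{2} = 1849$)
$- j = \left(-1\right) 1849 = -1849$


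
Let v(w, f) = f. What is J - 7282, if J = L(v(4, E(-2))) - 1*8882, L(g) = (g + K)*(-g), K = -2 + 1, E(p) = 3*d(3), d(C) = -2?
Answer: -16206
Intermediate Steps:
E(p) = -6 (E(p) = 3*(-2) = -6)
K = -1
L(g) = -g*(-1 + g) (L(g) = (g - 1)*(-g) = (-1 + g)*(-g) = -g*(-1 + g))
J = -8924 (J = -6*(1 - 1*(-6)) - 1*8882 = -6*(1 + 6) - 8882 = -6*7 - 8882 = -42 - 8882 = -8924)
J - 7282 = -8924 - 7282 = -16206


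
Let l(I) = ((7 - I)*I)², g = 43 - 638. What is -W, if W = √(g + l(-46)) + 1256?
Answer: -1256 - 3*√660361 ≈ -3693.9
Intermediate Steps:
g = -595
l(I) = I²*(7 - I)² (l(I) = (I*(7 - I))² = I²*(7 - I)²)
W = 1256 + 3*√660361 (W = √(-595 + (-46)²*(-7 - 46)²) + 1256 = √(-595 + 2116*(-53)²) + 1256 = √(-595 + 2116*2809) + 1256 = √(-595 + 5943844) + 1256 = √5943249 + 1256 = 3*√660361 + 1256 = 1256 + 3*√660361 ≈ 3693.9)
-W = -(1256 + 3*√660361) = -1256 - 3*√660361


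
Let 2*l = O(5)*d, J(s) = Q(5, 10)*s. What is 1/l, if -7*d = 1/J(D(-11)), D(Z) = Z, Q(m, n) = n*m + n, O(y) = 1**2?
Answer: 9240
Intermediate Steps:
O(y) = 1
Q(m, n) = n + m*n (Q(m, n) = m*n + n = n + m*n)
J(s) = 60*s (J(s) = (10*(1 + 5))*s = (10*6)*s = 60*s)
d = 1/4620 (d = -1/(7*(60*(-11))) = -1/7/(-660) = -1/7*(-1/660) = 1/4620 ≈ 0.00021645)
l = 1/9240 (l = (1*(1/4620))/2 = (1/2)*(1/4620) = 1/9240 ≈ 0.00010823)
1/l = 1/(1/9240) = 9240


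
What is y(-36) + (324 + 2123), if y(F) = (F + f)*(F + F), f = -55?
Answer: 8999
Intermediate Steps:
y(F) = 2*F*(-55 + F) (y(F) = (F - 55)*(F + F) = (-55 + F)*(2*F) = 2*F*(-55 + F))
y(-36) + (324 + 2123) = 2*(-36)*(-55 - 36) + (324 + 2123) = 2*(-36)*(-91) + 2447 = 6552 + 2447 = 8999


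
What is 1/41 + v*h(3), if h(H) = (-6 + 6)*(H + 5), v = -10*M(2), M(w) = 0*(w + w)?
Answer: 1/41 ≈ 0.024390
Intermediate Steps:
M(w) = 0 (M(w) = 0*(2*w) = 0)
v = 0 (v = -10*0 = 0)
h(H) = 0 (h(H) = 0*(5 + H) = 0)
1/41 + v*h(3) = 1/41 + 0*0 = 1/41 + 0 = 1/41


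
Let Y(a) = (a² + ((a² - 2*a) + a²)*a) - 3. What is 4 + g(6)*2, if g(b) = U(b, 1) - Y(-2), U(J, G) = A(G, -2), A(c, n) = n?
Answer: 46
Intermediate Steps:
Y(a) = -3 + a² + a*(-2*a + 2*a²) (Y(a) = (a² + (-2*a + 2*a²)*a) - 3 = (a² + a*(-2*a + 2*a²)) - 3 = -3 + a² + a*(-2*a + 2*a²))
U(J, G) = -2
g(b) = 21 (g(b) = -2 - (-3 - 1*(-2)² + 2*(-2)³) = -2 - (-3 - 1*4 + 2*(-8)) = -2 - (-3 - 4 - 16) = -2 - 1*(-23) = -2 + 23 = 21)
4 + g(6)*2 = 4 + 21*2 = 4 + 42 = 46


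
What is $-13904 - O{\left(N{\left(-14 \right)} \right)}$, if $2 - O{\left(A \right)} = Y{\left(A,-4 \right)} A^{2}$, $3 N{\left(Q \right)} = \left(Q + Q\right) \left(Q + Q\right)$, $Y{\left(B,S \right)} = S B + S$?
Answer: $- \frac{1935312550}{27} \approx -7.1678 \cdot 10^{7}$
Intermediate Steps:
$Y{\left(B,S \right)} = S + B S$ ($Y{\left(B,S \right)} = B S + S = S + B S$)
$N{\left(Q \right)} = \frac{4 Q^{2}}{3}$ ($N{\left(Q \right)} = \frac{\left(Q + Q\right) \left(Q + Q\right)}{3} = \frac{2 Q 2 Q}{3} = \frac{4 Q^{2}}{3}$)
$O{\left(A \right)} = 2 - A^{2} \left(-4 - 4 A\right)$ ($O{\left(A \right)} = 2 - - 4 \left(1 + A\right) A^{2} = 2 - \left(-4 - 4 A\right) A^{2} = 2 - A^{2} \left(-4 - 4 A\right)$)
$-13904 - O{\left(N{\left(-14 \right)} \right)} = -13904 - \left(2 + 4 \left(\frac{4 \left(-14\right)^{2}}{3}\right)^{2} \left(1 + \frac{4 \left(-14\right)^{2}}{3}\right)\right) = -13904 - \left(2 + 4 \left(\frac{4}{3} \cdot 196\right)^{2} \left(1 + \frac{4}{3} \cdot 196\right)\right) = -13904 - \left(2 + 4 \left(\frac{784}{3}\right)^{2} \left(1 + \frac{784}{3}\right)\right) = -13904 - \left(2 + 4 \cdot \frac{614656}{9} \cdot \frac{787}{3}\right) = -13904 - \left(2 + \frac{1934937088}{27}\right) = -13904 - \frac{1934937142}{27} = - \frac{1935312550}{27}$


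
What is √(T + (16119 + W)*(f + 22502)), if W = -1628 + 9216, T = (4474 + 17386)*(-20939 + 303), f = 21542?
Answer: 2*√148262037 ≈ 24353.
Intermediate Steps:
T = -451102960 (T = 21860*(-20636) = -451102960)
W = 7588
√(T + (16119 + W)*(f + 22502)) = √(-451102960 + (16119 + 7588)*(21542 + 22502)) = √(-451102960 + 23707*44044) = √(-451102960 + 1044151108) = √593048148 = 2*√148262037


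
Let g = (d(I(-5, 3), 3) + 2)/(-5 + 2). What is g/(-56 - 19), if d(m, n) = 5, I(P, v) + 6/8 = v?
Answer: 7/225 ≈ 0.031111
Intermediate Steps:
I(P, v) = -¾ + v
g = -7/3 (g = (5 + 2)/(-5 + 2) = 7/(-3) = 7*(-⅓) = -7/3 ≈ -2.3333)
g/(-56 - 19) = -7/3/(-56 - 19) = -7/3/(-75) = -1/75*(-7/3) = 7/225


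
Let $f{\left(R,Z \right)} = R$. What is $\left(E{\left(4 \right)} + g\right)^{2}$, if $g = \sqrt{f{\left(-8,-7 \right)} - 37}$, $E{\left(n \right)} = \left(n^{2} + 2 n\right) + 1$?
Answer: $580 + 150 i \sqrt{5} \approx 580.0 + 335.41 i$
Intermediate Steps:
$E{\left(n \right)} = 1 + n^{2} + 2 n$
$g = 3 i \sqrt{5}$ ($g = \sqrt{-8 - 37} = \sqrt{-45} = 3 i \sqrt{5} \approx 6.7082 i$)
$\left(E{\left(4 \right)} + g\right)^{2} = \left(\left(1 + 4^{2} + 2 \cdot 4\right) + 3 i \sqrt{5}\right)^{2} = \left(\left(1 + 16 + 8\right) + 3 i \sqrt{5}\right)^{2} = \left(25 + 3 i \sqrt{5}\right)^{2}$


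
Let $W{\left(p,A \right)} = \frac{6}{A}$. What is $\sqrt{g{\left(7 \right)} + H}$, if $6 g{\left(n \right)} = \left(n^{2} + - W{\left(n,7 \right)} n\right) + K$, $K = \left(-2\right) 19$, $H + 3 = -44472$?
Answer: $\frac{i \sqrt{1601070}}{6} \approx 210.89 i$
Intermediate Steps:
$H = -44475$ ($H = -3 - 44472 = -44475$)
$K = -38$
$g{\left(n \right)} = - \frac{19}{3} - \frac{n}{7} + \frac{n^{2}}{6}$ ($g{\left(n \right)} = \frac{\left(n^{2} + - \frac{6}{7} n\right) - 38}{6} = \frac{\left(n^{2} + \left(-1\right) \frac{6}{7} n\right) - 38}{6} = \frac{\left(n^{2} - \frac{6 n}{7}\right) - 38}{6} = \frac{-38 + n^{2} - \frac{6 n}{7}}{6} = - \frac{19}{3} - \frac{n}{7} + \frac{n^{2}}{6}$)
$\sqrt{g{\left(7 \right)} + H} = \sqrt{\left(- \frac{19}{3} - 1 + \frac{7^{2}}{6}\right) - 44475} = \sqrt{\left(- \frac{19}{3} - 1 + \frac{1}{6} \cdot 49\right) - 44475} = \sqrt{\left(- \frac{19}{3} - 1 + \frac{49}{6}\right) - 44475} = \sqrt{\frac{5}{6} - 44475} = \sqrt{- \frac{266845}{6}} = \frac{i \sqrt{1601070}}{6}$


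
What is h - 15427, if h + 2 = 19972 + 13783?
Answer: 18326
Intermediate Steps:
h = 33753 (h = -2 + (19972 + 13783) = -2 + 33755 = 33753)
h - 15427 = 33753 - 15427 = 18326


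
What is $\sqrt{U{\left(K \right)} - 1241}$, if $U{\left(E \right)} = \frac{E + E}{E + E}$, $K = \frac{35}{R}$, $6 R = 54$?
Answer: $2 i \sqrt{310} \approx 35.214 i$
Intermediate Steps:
$R = 9$ ($R = \frac{1}{6} \cdot 54 = 9$)
$K = \frac{35}{9} \approx 3.8889$
$U{\left(E \right)} = 1$ ($U{\left(E \right)} = \frac{2 E}{2 E} = 2 E \frac{1}{2 E} = 1$)
$\sqrt{U{\left(K \right)} - 1241} = \sqrt{1 - 1241} = \sqrt{-1240} = 2 i \sqrt{310}$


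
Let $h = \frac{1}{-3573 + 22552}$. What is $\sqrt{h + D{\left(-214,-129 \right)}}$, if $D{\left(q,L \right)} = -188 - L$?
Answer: $\frac{4 i \sqrt{1328245315}}{18979} \approx 7.6811 i$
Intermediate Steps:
$h = \frac{1}{18979} \approx 5.269 \cdot 10^{-5}$
$\sqrt{h + D{\left(-214,-129 \right)}} = \sqrt{\frac{1}{18979} - 59} = \sqrt{- \frac{1119760}{18979}} = \frac{4 i \sqrt{1328245315}}{18979}$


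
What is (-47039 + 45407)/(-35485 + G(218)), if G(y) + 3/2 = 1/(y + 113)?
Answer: 360128/7830687 ≈ 0.045989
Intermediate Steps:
G(y) = -3/2 + 1/(113 + y) (G(y) = -3/2 + 1/(y + 113) = -3/2 + 1/(113 + y))
(-47039 + 45407)/(-35485 + G(218)) = (-47039 + 45407)/(-35485 + (-337 - 3*218)/(2*(113 + 218))) = -1632/(-35485 + (1/2)*(-337 - 654)/331) = -1632/(-35485 + (1/2)*(1/331)*(-991)) = -1632/(-35485 - 991/662) = -1632/(-23492061/662) = -1632*(-662/23492061) = 360128/7830687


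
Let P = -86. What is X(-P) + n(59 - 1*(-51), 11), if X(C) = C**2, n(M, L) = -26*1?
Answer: 7370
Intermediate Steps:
n(M, L) = -26
X(-P) + n(59 - 1*(-51), 11) = (-1*(-86))**2 - 26 = 86**2 - 26 = 7396 - 26 = 7370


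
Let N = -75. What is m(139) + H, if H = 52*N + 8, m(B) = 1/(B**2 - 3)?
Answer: -75185655/19318 ≈ -3892.0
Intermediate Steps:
m(B) = 1/(-3 + B**2)
H = -3892 (H = 52*(-75) + 8 = -3900 + 8 = -3892)
m(139) + H = 1/(-3 + 139**2) - 3892 = 1/(-3 + 19321) - 3892 = 1/19318 - 3892 = -75185655/19318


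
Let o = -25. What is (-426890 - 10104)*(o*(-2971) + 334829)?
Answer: -178775993376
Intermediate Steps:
(-426890 - 10104)*(o*(-2971) + 334829) = (-426890 - 10104)*(-25*(-2971) + 334829) = -436994*(74275 + 334829) = -436994*409104 = -178775993376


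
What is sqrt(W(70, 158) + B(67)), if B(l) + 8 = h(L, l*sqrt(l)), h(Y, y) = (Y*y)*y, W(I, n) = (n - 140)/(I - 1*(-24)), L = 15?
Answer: 2*sqrt(2491441189)/47 ≈ 2124.0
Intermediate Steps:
W(I, n) = (-140 + n)/(24 + I) (W(I, n) = (-140 + n)/(I + 24) = (-140 + n)/(24 + I))
h(Y, y) = Y*y**2
B(l) = -8 + 15*l**3 (B(l) = -8 + 15*(l*sqrt(l))**2 = -8 + 15*(l**(3/2))**2 = -8 + 15*l**3)
sqrt(W(70, 158) + B(67)) = sqrt((-140 + 158)/(24 + 70) + (-8 + 15*67**3)) = sqrt(18/94 + (-8 + 15*300763)) = sqrt((1/94)*18 + (-8 + 4511445)) = sqrt(9/47 + 4511437) = sqrt(212037548/47) = 2*sqrt(2491441189)/47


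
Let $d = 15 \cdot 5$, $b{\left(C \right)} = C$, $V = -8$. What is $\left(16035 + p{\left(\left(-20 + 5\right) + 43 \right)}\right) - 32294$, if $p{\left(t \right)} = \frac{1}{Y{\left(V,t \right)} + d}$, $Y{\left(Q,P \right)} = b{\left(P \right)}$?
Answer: $- \frac{1674676}{103} \approx -16259.0$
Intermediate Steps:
$d = 75$
$Y{\left(Q,P \right)} = P$
$p{\left(t \right)} = \frac{1}{75 + t}$ ($p{\left(t \right)} = \frac{1}{t + 75} = \frac{1}{75 + t}$)
$\left(16035 + p{\left(\left(-20 + 5\right) + 43 \right)}\right) - 32294 = \left(16035 + \frac{1}{75 + \left(\left(-20 + 5\right) + 43\right)}\right) - 32294 = \left(16035 + \frac{1}{75 + \left(-15 + 43\right)}\right) - 32294 = \left(16035 + \frac{1}{75 + 28}\right) - 32294 = \left(16035 + \frac{1}{103}\right) - 32294 = \frac{1651606}{103} - 32294 = - \frac{1674676}{103}$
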